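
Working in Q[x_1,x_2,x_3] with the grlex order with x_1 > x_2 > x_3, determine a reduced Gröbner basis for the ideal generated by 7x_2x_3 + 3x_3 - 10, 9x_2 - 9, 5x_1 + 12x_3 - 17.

G = {x_1 - 1, x_2 - 1, x_3 - 1}

Buchberger's algorithm terminates because the ascending chain of leading-term ideals stabilizes.

f_1 = 7x_2x_3 + 3x_3 - 10, LT = x_2x_3.
f_2 = 9x_2 - 9, LT = x_2.
f_3 = 5x_1 + 12x_3 - 17, LT = x_1.

S(f_1,f_2): lcm = x_2x_3. S = \tfrac{10}{7}x_3 - \tfrac{10}{7}.
  leading term x_3: no divisor's leading term divides it; move \tfrac{10}{7}x_3 to the remainder.
  leading term 1: no divisor's leading term divides it; move -\tfrac{10}{7} to the remainder.
  remainder \tfrac{10}{7}x_3 - \tfrac{10}{7} ≠ 0; add g_4 = \tfrac{10}{7}x_3 - \tfrac{10}{7} to the basis.

The other S-polynomials (S(f_1,f_3), S(f_2,f_3), S(f_1,g_4), S(f_2,g_4), S(f_3,g_4)) all reduce to 0 modulo the current basis, so we have a Gröbner basis.
Inter-reduce: drop elements whose leading term is divisible by another's, tail-reduce, and make monic.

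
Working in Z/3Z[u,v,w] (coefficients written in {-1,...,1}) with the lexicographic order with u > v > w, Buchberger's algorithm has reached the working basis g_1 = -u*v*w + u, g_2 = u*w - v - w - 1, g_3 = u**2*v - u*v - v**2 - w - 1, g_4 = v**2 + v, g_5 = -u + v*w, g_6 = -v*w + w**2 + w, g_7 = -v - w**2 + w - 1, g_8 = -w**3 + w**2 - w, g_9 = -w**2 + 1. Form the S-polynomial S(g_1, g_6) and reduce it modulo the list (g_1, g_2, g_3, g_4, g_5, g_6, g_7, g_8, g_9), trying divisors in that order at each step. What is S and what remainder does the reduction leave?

lcm(LM(g_1), LM(g_6)) = u*v*w.
S = (lcm/LT(g_1))·g_1 − (lcm/LT(g_6))·g_6 = u*w**2 + u*w - u.
Reduce S modulo (g_1, g_2, g_3, g_4, g_5, g_6, g_7, g_8, g_9) in that order:
  leading term u*w**2: subtract (w)·g_2 from u*w**2 + u*w - u → u*w - u + v*w + w**2 + w
  leading term u*w: subtract (1)·g_2 from u*w - u + v*w + w**2 + w → -u + v*w + v + w**2 - w + 1
  leading term u: subtract (1)·g_5 from -u + v*w + v + w**2 - w + 1 → v + w**2 - w + 1
  leading term v: subtract (-1)·g_7 from v + w**2 - w + 1 → 0
The remainder is 0, so this S-polynomial contributes no new basis element.

S(g_1, g_6) = u*w**2 + u*w - u; remainder on division = 0.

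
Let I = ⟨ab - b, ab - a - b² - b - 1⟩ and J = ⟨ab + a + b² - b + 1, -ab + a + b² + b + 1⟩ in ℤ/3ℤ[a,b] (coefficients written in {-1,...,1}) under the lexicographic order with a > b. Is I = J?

For a fixed monomial order, each ideal has a unique reduced Gröbner basis; comparing bases decides equality.
Buchberger on the first generating set:
f_1 = ab - b, LT = ab.
f_2 = ab - a - b² - b - 1, LT = ab.

S(f_1,f_2): lcm = ab. S = a + b² + 1.
  leading term a: no divisor's leading term divides it; move a to the remainder.
  leading term b²: no divisor's leading term divides it; move b² to the remainder.
  leading term 1: no divisor's leading term divides it; move 1 to the remainder.
  remainder a + b² + 1 ≠ 0; add g_3 = a + b² + 1 to the basis.

S(f_1,g_3): lcm = ab. S = -b³ + b.
  leading term b³: no divisor's leading term divides it; move -b³ to the remainder.
  leading term b: no divisor's leading term divides it; move b to the remainder.
  remainder -b³ + b ≠ 0; add g_4 = -b³ + b to the basis.

The other S-polynomials (S(f_2,g_3), S(f_1,g_4), S(f_2,g_4), S(g_3,g_4)) all reduce to 0 modulo the current basis, so we have a Gröbner basis.
Inter-reduce: drop elements whose leading term is divisible by another's, tail-reduce, and make monic.
Reduced Gröbner basis: {a + b² + 1, b³ - b}.

Buchberger on the second generating set:
h_1 = ab + a + b² - b + 1, LT = ab.
h_2 = -ab + a + b² + b + 1, LT = ab.

S(h_1,h_2): lcm = ab. S = -a - b² - 1.
  leading term a: no divisor's leading term divides it; move -a to the remainder.
  leading term b²: no divisor's leading term divides it; move -b² to the remainder.
  leading term 1: no divisor's leading term divides it; move -1 to the remainder.
  remainder -a - b² - 1 ≠ 0; add k_3 = -a - b² - 1 to the basis.

S(h_1,k_3): lcm = ab. S = a - b³ + b² + b + 1.
  leading term a: subtract (-1)·k_3 from a - b³ + b² + b + 1 → -b³ + b
  leading term b³: no divisor's leading term divides it; move -b³ to the remainder.
  leading term b: no divisor's leading term divides it; move b to the remainder.
  remainder -b³ + b ≠ 0; add k_4 = -b³ + b to the basis.

The other S-polynomials (S(h_2,k_3), S(h_1,k_4), S(h_2,k_4), S(k_3,k_4)) all reduce to 0 modulo the current basis, so we have a Gröbner basis.
Inter-reduce: drop elements whose leading term is divisible by another's, tail-reduce, and make monic.
Reduced Gröbner basis: {a + b² + 1, b³ - b}.

Same reduced basis, so the two generating sets span the same ideal.

Yes, the ideals are equal.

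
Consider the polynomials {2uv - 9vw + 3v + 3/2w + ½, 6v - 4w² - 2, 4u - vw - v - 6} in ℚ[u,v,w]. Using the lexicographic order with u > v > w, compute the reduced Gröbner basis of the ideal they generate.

f_1 = 2uv - 9vw + 3v + 3/2w + ½, LT = uv.
f_2 = 6v - 4w² - 2, LT = v.
f_3 = 4u - vw - v - 6, LT = u.

S(f_1,f_2): lcm = uv. S = ⅔uw² + ⅓u - 9/2vw + 3/2v + ¾w + ¼.
  leading term uw²: subtract (⅙w²)·f_3 from ⅔uw² + ⅓u - 9/2vw + 3/2v + ¾w + ¼ → ⅓u + ⅙vw³ + ⅙vw² - 9/2vw + 3/2v + w² + ¾w + ¼
  leading term u: subtract (1/12)·f_3 from ⅓u + ⅙vw³ + ⅙vw² - 9/2vw + 3/2v + w² + ¾w + ¼ → ⅙vw³ + ⅙vw² - 53/12vw + 19/12v + w² + ¾w + ¾
  leading term vw³: subtract (1/36w³)·f_2 from ⅙vw³ + ⅙vw² - 53/12vw + 19/12v + w² + ¾w + ¾ → ⅙vw² - 53/12vw + 19/12v + 1/9w⁵ + 1/18w³ + w² + ¾w + ¾
  leading term vw²: subtract (1/36w²)·f_2 from ⅙vw² - 53/12vw + 19/12v + 1/9w⁵ + 1/18w³ + w² + ¾w + ¾ → -53/12vw + 19/12v + 1/9w⁵ + 1/9w⁴ + 1/18w³ + 19/18w² + ¾w + ¾
  leading term vw: subtract (-53/72w)·f_2 from -53/12vw + 19/12v + 1/9w⁵ + 1/9w⁴ + 1/18w³ + 19/18w² + ¾w + ¾ → 19/12v + 1/9w⁵ + 1/9w⁴ - 26/9w³ + 19/18w² - 13/18w + ¾
  leading term v: subtract (19/72)·f_2 from 19/12v + 1/9w⁵ + 1/9w⁴ - 26/9w³ + 19/18w² - 13/18w + ¾ → 1/9w⁵ + 1/9w⁴ - 26/9w³ + 19/9w² - 13/18w + 23/18
  leading term w⁵: no divisor's leading term divides it; move 1/9w⁵ to the remainder.
  leading term w⁴: no divisor's leading term divides it; move 1/9w⁴ to the remainder.
  leading term w³: no divisor's leading term divides it; move -26/9w³ to the remainder.
  leading term w²: no divisor's leading term divides it; move 19/9w² to the remainder.
  leading term w: no divisor's leading term divides it; move -13/18w to the remainder.
  leading term 1: no divisor's leading term divides it; move 23/18 to the remainder.
  remainder 1/9w⁵ + 1/9w⁴ - 26/9w³ + 19/9w² - 13/18w + 23/18 ≠ 0; add g_4 = 1/9w⁵ + 1/9w⁴ - 26/9w³ + 19/9w² - 13/18w + 23/18 to the basis.

The other S-polynomials (S(f_1,f_3), S(f_2,f_3), S(f_1,g_4), S(f_2,g_4), S(f_3,g_4)) all reduce to 0 modulo the current basis, so we have a Gröbner basis.
Inter-reduce: drop elements whose leading term is divisible by another's, tail-reduce, and make monic.

G = {u - ⅙w³ - ⅙w² - 1/12w - 19/12, v - ⅔w² - ⅓, w⁵ + w⁴ - 26w³ + 19w² - 13/2w + 23/2}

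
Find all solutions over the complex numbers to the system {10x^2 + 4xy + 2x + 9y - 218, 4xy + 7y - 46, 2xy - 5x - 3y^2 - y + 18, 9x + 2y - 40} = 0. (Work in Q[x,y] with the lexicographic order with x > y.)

{(4, 2)}

Compute a lex Gröbner basis by Buchberger's algorithm.
f_1 = 10x^2 + 4xy + 2x + 9y - 218, LT = x^2.
f_2 = 4xy + 7y - 46, LT = xy.
f_3 = 2xy - 5x - 3y^2 - y + 18, LT = xy.
f_4 = 9x + 2y - 40, LT = x.

S(f_1,f_2): lcm = x^2y. S = 2/5xy^2 - 31/20xy + 23/2x + 9/10y^2 - 109/5y.
  reduce S modulo (f_1, f_2, f_3, f_4):
  remainder 1/5y^2 - 12271/720y + 11983/360 ≠ 0; add h_5 = 1/5y^2 - 12271/720y + 11983/360 to the basis.

S(f_1,f_3): lcm = x^2y. S = 5/2x^2 + 19/10xy^2 + 7/10xy - 9x + 9/10y^2 - 109/5y.
  reduce S modulo (f_1, f_2, f_3, f_4, h_5):
  remainder -26395/128y + 26395/64 ≠ 0; add h_6 = -26395/128y + 26395/64 to the basis.

The other S-polynomials (S(f_1,f_4), S(f_2,f_3), S(f_2,f_4), S(f_3,f_4), S(f_1,h_5), S(f_2,h_5), S(f_3,h_5), S(f_4,h_5), S(f_1,h_6), S(f_2,h_6), S(f_3,h_6), S(f_4,h_6), S(h_5,h_6)) all reduce to 0 modulo the current basis, so we have a Gröbner basis.
Inter-reduce: drop elements whose leading term is divisible by another's, tail-reduce, and make monic.
Reduced Gröbner basis: {x - 4, y - 2}.

A lex Gröbner basis eliminates variables successively. Here y - 2 depends only on y, with roots {2}; lifting each root through the earlier basis elements recovers the full solutions.
  y = 2: the earlier basis element becomes x - 4 = 0, giving x = 4 — point (4, 2).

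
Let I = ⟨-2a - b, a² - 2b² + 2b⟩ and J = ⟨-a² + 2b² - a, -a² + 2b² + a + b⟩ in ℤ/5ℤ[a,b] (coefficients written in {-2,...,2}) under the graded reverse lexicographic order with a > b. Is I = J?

Yes, the ideals are equal.

Two ideals are equal iff their reduced Gröbner bases coincide (the reduced basis is unique for a fixed ordering).
Buchberger on the first generating set:
f_1 = -2a - b, LT = a.
f_2 = a² - 2b² + 2b, LT = a².

S(f_1,f_2): lcm = a². S = -2ab + 2b² - 2b.
  leading term ab: subtract (b)·f_1 from -2ab + 2b² - 2b → -2b² - 2b
  leading term b²: no divisor's leading term divides it; move -2b² to the remainder.
  leading term b: no divisor's leading term divides it; move -2b to the remainder.
  remainder -2b² - 2b ≠ 0; add g_3 = -2b² - 2b to the basis.

S(f_1,g_3): leading monomials are coprime, so the S-polynomial reduces to 0 (Buchberger's first criterion).
S(f_2,g_3): leading monomials are coprime, so the S-polynomial reduces to 0 (Buchberger's first criterion).
Every S-polynomial of the final basis reduces to 0, so we have a Gröbner basis.
Inter-reduce: drop elements whose leading term is divisible by another's, tail-reduce, and make monic.
Reduced Gröbner basis: {b² + b, a - 2b}.

Buchberger on the second generating set:
h_1 = -a² + 2b² - a, LT = a².
h_2 = -a² + 2b² + a + b, LT = a².

S(h_1,h_2): lcm = a². S = 2a + b.
  leading term a: no divisor's leading term divides it; move 2a to the remainder.
  leading term b: no divisor's leading term divides it; move b to the remainder.
  remainder 2a + b ≠ 0; add k_3 = 2a + b to the basis.

S(h_1,k_3): lcm = a². S = 2ab - 2b² + a.
  leading term ab: subtract (b)·k_3 from 2ab - 2b² + a → 2b² + a
  leading term b²: no divisor's leading term divides it; move 2b² to the remainder.
  leading term a: subtract (-2)·k_3 from a → 2b
  leading term b: no divisor's leading term divides it; move 2b to the remainder.
  remainder 2b² + 2b ≠ 0; add k_4 = 2b² + 2b to the basis.

S(h_2,k_3): lcm = a². S = 2ab - 2b² - a - b.
  leading term ab: subtract (b)·k_3 from 2ab - 2b² - a - b → 2b² - a - b
  leading term b²: subtract (1)·k_4 from 2b² - a - b → -a + 2b
  leading term a: subtract (2)·k_3 from -a + 2b → 0
  remainder 0.

S(h_1,k_4): leading monomials are coprime, so the S-polynomial reduces to 0 (Buchberger's first criterion).
S(h_2,k_4): leading monomials are coprime, so the S-polynomial reduces to 0 (Buchberger's first criterion).
S(k_3,k_4): leading monomials are coprime, so the S-polynomial reduces to 0 (Buchberger's first criterion).
Every S-polynomial of the final basis reduces to 0, so we have a Gröbner basis.
Inter-reduce: drop elements whose leading term is divisible by another's, tail-reduce, and make monic.
Reduced Gröbner basis: {b² + b, a - 2b}.

The two bases agree; hence the ideals are identical.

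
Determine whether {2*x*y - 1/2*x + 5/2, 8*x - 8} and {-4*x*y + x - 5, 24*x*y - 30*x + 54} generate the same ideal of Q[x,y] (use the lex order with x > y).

Yes, the ideals are equal.

Two ideals are equal iff their reduced Gröbner bases coincide (the reduced basis is unique for a fixed ordering).
Buchberger on the first generating set:
f_1 = 2*x*y - 1/2*x + 5/2, LT = x*y.
f_2 = 8*x - 8, LT = x.

S(f_1,f_2): lcm = x*y. S = -1/4*x + y + 5/4.
  leading term x: subtract (-1/32)·f_2 from -1/4*x + y + 5/4 → y + 1
  leading term y: no divisor's leading term divides it; move y to the remainder.
  leading term 1: no divisor's leading term divides it; move 1 to the remainder.
  remainder y + 1 ≠ 0; add g_3 = y + 1 to the basis.

The other S-polynomials (S(f_1,g_3), S(f_2,g_3)) all reduce to 0 modulo the current basis, so we have a Gröbner basis.
Inter-reduce: drop elements whose leading term is divisible by another's, tail-reduce, and make monic.
Reduced Gröbner basis: {x - 1, y + 1}.

Buchberger on the second generating set:
h_1 = -4*x*y + x - 5, LT = x*y.
h_2 = 24*x*y - 30*x + 54, LT = x*y.

S(h_1,h_2): lcm = x*y. S = x - 1.
  leading term x: no divisor's leading term divides it; move x to the remainder.
  leading term 1: no divisor's leading term divides it; move -1 to the remainder.
  remainder x - 1 ≠ 0; add k_3 = x - 1 to the basis.

S(h_1,k_3): lcm = x*y. S = -1/4*x + y + 5/4.
  leading term x: subtract (-1/4)·k_3 from -1/4*x + y + 5/4 → y + 1
  leading term y: no divisor's leading term divides it; move y to the remainder.
  leading term 1: no divisor's leading term divides it; move 1 to the remainder.
  remainder y + 1 ≠ 0; add k_4 = y + 1 to the basis.

The other S-polynomials (S(h_2,k_3), S(h_1,k_4), S(h_2,k_4), S(k_3,k_4)) all reduce to 0 modulo the current basis, so we have a Gröbner basis.
Inter-reduce: drop elements whose leading term is divisible by another's, tail-reduce, and make monic.
Reduced Gröbner basis: {x - 1, y + 1}.

Same reduced basis, so the two generating sets span the same ideal.
The choice of monomial ordering does not affect the verdict — as long as both bases are computed under the same ordering, their equality decides ideal equality.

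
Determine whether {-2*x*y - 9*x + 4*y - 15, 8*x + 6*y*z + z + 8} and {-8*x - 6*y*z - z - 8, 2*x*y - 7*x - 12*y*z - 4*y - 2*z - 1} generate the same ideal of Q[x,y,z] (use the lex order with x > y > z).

Yes, the ideals are equal.

Equality of ideals is decidable: compute both reduced Gröbner bases (unique for the ordering) and check whether they agree.
Buchberger on the first generating set:
f_1 = -2*x*y - 9*x + 4*y - 15, LT = x*y.
f_2 = 8*x + 6*y*z + z + 8, LT = x.

S(f_1,f_2): lcm = x*y. S = 9/2*x - 3/4*y**2*z - 1/8*y*z - 3*y + 15/2.
  reduce S modulo (f_1, f_2):
  remainder -3/4*y**2*z - 7/2*y*z - 3*y - 9/16*z + 3 ≠ 0; add g_3 = -3/4*y**2*z - 7/2*y*z - 3*y - 9/16*z + 3 to the basis.

The other S-polynomials (S(f_1,g_3), S(f_2,g_3)) all reduce to 0 modulo the current basis, so we have a Gröbner basis.
Inter-reduce: drop elements whose leading term is divisible by another's, tail-reduce, and make monic.
Reduced Gröbner basis: {x + 3/4*y*z + 1/8*z + 1, y**2*z + 14/3*y*z + 4*y + 3/4*z - 4}.

Buchberger on the second generating set:
h_1 = -8*x - 6*y*z - z - 8, LT = x.
h_2 = 2*x*y - 7*x - 12*y*z - 4*y - 2*z - 1, LT = x*y.

S(h_1,h_2): lcm = x*y. S = 7/2*x + 3/4*y**2*z + 49/8*y*z + 3*y + z + 1/2.
  reduce S modulo (h_1, h_2):
  remainder 3/4*y**2*z + 7/2*y*z + 3*y + 9/16*z - 3 ≠ 0; add k_3 = 3/4*y**2*z + 7/2*y*z + 3*y + 9/16*z - 3 to the basis.

The other S-polynomials (S(h_1,k_3), S(h_2,k_3)) all reduce to 0 modulo the current basis, so we have a Gröbner basis.
Inter-reduce: drop elements whose leading term is divisible by another's, tail-reduce, and make monic.
Reduced Gröbner basis: {x + 3/4*y*z + 1/8*z + 1, y**2*z + 14/3*y*z + 4*y + 3/4*z - 4}.

These coincide, so the ideals are equal.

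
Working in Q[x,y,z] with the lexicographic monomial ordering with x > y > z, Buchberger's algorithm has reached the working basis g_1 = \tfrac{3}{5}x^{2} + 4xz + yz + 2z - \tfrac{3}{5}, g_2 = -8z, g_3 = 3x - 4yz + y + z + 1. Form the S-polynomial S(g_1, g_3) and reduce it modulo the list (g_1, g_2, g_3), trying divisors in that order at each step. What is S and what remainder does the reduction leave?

lcm(LM(g_1), LM(g_3)) = x^{2}.
S = (lcm/LT(g_1))·g_1 − (lcm/LT(g_3))·g_3 = \tfrac{4}{3}xyz - \tfrac{1}{3}xy + \tfrac{19}{3}xz - \tfrac{1}{3}x + \tfrac{5}{3}yz + \tfrac{10}{3}z - 1.
Reduce S modulo (g_1, g_2, g_3) in that order:
  leading term xyz: subtract (-\tfrac{1}{6}xy)·g_2 from \tfrac{4}{3}xyz - \tfrac{1}{3}xy + \tfrac{19}{3}xz - \tfrac{1}{3}x + \tfrac{5}{3}yz + \tfrac{10}{3}z - 1 → -\tfrac{1}{3}xy + \tfrac{19}{3}xz - \tfrac{1}{3}x + \tfrac{5}{3}yz + \tfrac{10}{3}z - 1
  leading term xy: subtract (-\tfrac{1}{9}y)·g_3 from -\tfrac{1}{3}xy + \tfrac{19}{3}xz - \tfrac{1}{3}x + \tfrac{5}{3}yz + \tfrac{10}{3}z - 1 → \tfrac{19}{3}xz - \tfrac{1}{3}x - \tfrac{4}{9}y^{2}z + \tfrac{1}{9}y^{2} + \tfrac{16}{9}yz + \tfrac{1}{9}y + \tfrac{10}{3}z - 1
  leading term xz: subtract (-\tfrac{19}{24}x)·g_2 from \tfrac{19}{3}xz - \tfrac{1}{3}x - \tfrac{4}{9}y^{2}z + \tfrac{1}{9}y^{2} + \tfrac{16}{9}yz + \tfrac{1}{9}y + \tfrac{10}{3}z - 1 → -\tfrac{1}{3}x - \tfrac{4}{9}y^{2}z + \tfrac{1}{9}y^{2} + \tfrac{16}{9}yz + \tfrac{1}{9}y + \tfrac{10}{3}z - 1
  leading term x: subtract (-\tfrac{1}{9})·g_3 from -\tfrac{1}{3}x - \tfrac{4}{9}y^{2}z + \tfrac{1}{9}y^{2} + \tfrac{16}{9}yz + \tfrac{1}{9}y + \tfrac{10}{3}z - 1 → -\tfrac{4}{9}y^{2}z + \tfrac{1}{9}y^{2} + \tfrac{4}{3}yz + \tfrac{2}{9}y + \tfrac{31}{9}z - \tfrac{8}{9}
  leading term y^{2}z: subtract (\tfrac{1}{18}y^{2})·g_2 from -\tfrac{4}{9}y^{2}z + \tfrac{1}{9}y^{2} + \tfrac{4}{3}yz + \tfrac{2}{9}y + \tfrac{31}{9}z - \tfrac{8}{9} → \tfrac{1}{9}y^{2} + \tfrac{4}{3}yz + \tfrac{2}{9}y + \tfrac{31}{9}z - \tfrac{8}{9}
  leading term y^{2}: no divisor's leading term divides it; move \tfrac{1}{9}y^{2} to the remainder.
  leading term yz: subtract (-\tfrac{1}{6}y)·g_2 from \tfrac{4}{3}yz + \tfrac{2}{9}y + \tfrac{31}{9}z - \tfrac{8}{9} → \tfrac{2}{9}y + \tfrac{31}{9}z - \tfrac{8}{9}
  leading term y: no divisor's leading term divides it; move \tfrac{2}{9}y to the remainder.
  leading term z: subtract (-\tfrac{31}{72})·g_2 from \tfrac{31}{9}z - \tfrac{8}{9} → -\tfrac{8}{9}
  leading term 1: no divisor's leading term divides it; move -\tfrac{8}{9} to the remainder.
The remainder \tfrac{1}{9}y^{2} + \tfrac{2}{9}y - \tfrac{8}{9} is nonzero, so it would be added as the next basis element.
This is the inner loop of Buchberger's algorithm — each nonzero remainder becomes a new basis element.

S(g_1, g_3) = \tfrac{4}{3}xyz - \tfrac{1}{3}xy + \tfrac{19}{3}xz - \tfrac{1}{3}x + \tfrac{5}{3}yz + \tfrac{10}{3}z - 1; remainder on division = \tfrac{1}{9}y^{2} + \tfrac{2}{9}y - \tfrac{8}{9}.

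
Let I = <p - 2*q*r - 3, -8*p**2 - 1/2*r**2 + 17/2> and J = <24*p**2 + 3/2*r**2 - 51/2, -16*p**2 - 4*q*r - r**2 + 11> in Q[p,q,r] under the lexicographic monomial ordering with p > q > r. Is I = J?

No, the ideals differ.

Two ideals are equal iff their reduced Gröbner bases coincide (the reduced basis is unique for a fixed ordering).
Buchberger on the first generating set:
f_1 = p - 2*q*r - 3, LT = p.
f_2 = -8*p**2 - 1/2*r**2 + 17/2, LT = p**2.

S(f_1,f_2): lcm = p**2. S = -2*p*q*r - 3*p - 1/16*r**2 + 17/16.
  reduce S modulo (f_1, f_2):
  remainder -4*q**2*r**2 - 12*q*r - 1/16*r**2 - 127/16 ≠ 0; add g_3 = -4*q**2*r**2 - 12*q*r - 1/16*r**2 - 127/16 to the basis.

The other S-polynomials (S(f_1,g_3), S(f_2,g_3)) all reduce to 0 modulo the current basis, so we have a Gröbner basis.
Inter-reduce: drop elements whose leading term is divisible by another's, tail-reduce, and make monic.
Reduced Gröbner basis: {p - 2*q*r - 3, q**2*r**2 + 3*q*r + 1/64*r**2 + 127/64}.

Buchberger on the second generating set:
h_1 = 24*p**2 + 3/2*r**2 - 51/2, LT = p**2.
h_2 = -16*p**2 - 4*q*r - r**2 + 11, LT = p**2.

S(h_1,h_2): lcm = p**2. S = -1/4*q*r - 3/8.
  reduce S modulo (h_1, h_2):
  remainder -1/4*q*r - 3/8 ≠ 0; add k_3 = -1/4*q*r - 3/8 to the basis.

The other S-polynomials (S(h_1,k_3), S(h_2,k_3)) all reduce to 0 modulo the current basis, so we have a Gröbner basis.
Inter-reduce: drop elements whose leading term is divisible by another's, tail-reduce, and make monic.
Reduced Gröbner basis: {p**2 + 1/16*r**2 - 17/16, q*r + 3/2}.

These differ, so the ideals are not equal.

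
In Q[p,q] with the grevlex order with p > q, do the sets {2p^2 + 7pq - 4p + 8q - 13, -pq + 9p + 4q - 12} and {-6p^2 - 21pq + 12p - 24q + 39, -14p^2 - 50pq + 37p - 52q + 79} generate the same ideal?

Yes, the ideals are equal.

Two ideals are equal iff their reduced Gröbner bases coincide (the reduced basis is unique for a fixed ordering).
Buchberger on the first generating set:
f_1 = 2p^2 + 7pq - 4p + 8q - 13, LT = p^2.
f_2 = -pq + 9p + 4q - 12, LT = pq.

S(f_1,f_2): lcm = p^2q. S = 7/2pq^2 + 9p^2 + 2pq + 4q^2 - 12p - 13/2q.
  leading term pq^2: subtract (-7/2q)·f_2 from 7/2pq^2 + 9p^2 + 2pq + 4q^2 - 12p - 13/2q → 9p^2 + 67/2pq + 18q^2 - 12p - 97/2q
  leading term p^2: subtract (9/2)·f_1 from 9p^2 + 67/2pq + 18q^2 - 12p - 97/2q → 2pq + 18q^2 + 6p - 169/2q + 117/2
  leading term pq: subtract (-2)·f_2 from 2pq + 18q^2 + 6p - 169/2q + 117/2 → 18q^2 + 24p - 153/2q + 69/2
  leading term q^2: no divisor's leading term divides it; move 18q^2 to the remainder.
  leading term p: no divisor's leading term divides it; move 24p to the remainder.
  leading term q: no divisor's leading term divides it; move -153/2q to the remainder.
  leading term 1: no divisor's leading term divides it; move 69/2 to the remainder.
  remainder 18q^2 + 24p - 153/2q + 69/2 ≠ 0; add g_3 = 18q^2 + 24p - 153/2q + 69/2 to the basis.

The other S-polynomials (S(f_1,g_3), S(f_2,g_3)) all reduce to 0 modulo the current basis, so we have a Gröbner basis.
Inter-reduce: drop elements whose leading term is divisible by another's, tail-reduce, and make monic.
Reduced Gröbner basis: {p^2 + 59/2p + 18q - 97/2, pq - 9p - 4q + 12, q^2 + 4/3p - 17/4q + 23/12}.

Buchberger on the second generating set:
h_1 = -6p^2 - 21pq + 12p - 24q + 39, LT = p^2.
h_2 = -14p^2 - 50pq + 37p - 52q + 79, LT = p^2.

S(h_1,h_2): lcm = p^2. S = -1/14pq + 9/14p + 2/7q - 6/7.
  leading term pq: no divisor's leading term divides it; move -1/14pq to the remainder.
  leading term p: no divisor's leading term divides it; move 9/14p to the remainder.
  leading term q: no divisor's leading term divides it; move 2/7q to the remainder.
  leading term 1: no divisor's leading term divides it; move -6/7 to the remainder.
  remainder -1/14pq + 9/14p + 2/7q - 6/7 ≠ 0; add k_3 = -1/14pq + 9/14p + 2/7q - 6/7 to the basis.

S(h_1,k_3): lcm = p^2q. S = 7/2pq^2 + 9p^2 + 2pq + 4q^2 - 12p - 13/2q.
  leading term pq^2: subtract (-49q)·k_3 from 7/2pq^2 + 9p^2 + 2pq + 4q^2 - 12p - 13/2q → 9p^2 + 67/2pq + 18q^2 - 12p - 97/2q
  leading term p^2: subtract (-3/2)·h_1 from 9p^2 + 67/2pq + 18q^2 - 12p - 97/2q → 2pq + 18q^2 + 6p - 169/2q + 117/2
  leading term pq: subtract (-28)·k_3 from 2pq + 18q^2 + 6p - 169/2q + 117/2 → 18q^2 + 24p - 153/2q + 69/2
  leading term q^2: no divisor's leading term divides it; move 18q^2 to the remainder.
  leading term p: no divisor's leading term divides it; move 24p to the remainder.
  leading term q: no divisor's leading term divides it; move -153/2q to the remainder.
  leading term 1: no divisor's leading term divides it; move 69/2 to the remainder.
  remainder 18q^2 + 24p - 153/2q + 69/2 ≠ 0; add k_4 = 18q^2 + 24p - 153/2q + 69/2 to the basis.

The other S-polynomials (S(h_2,k_3), S(h_1,k_4), S(h_2,k_4), S(k_3,k_4)) all reduce to 0 modulo the current basis, so we have a Gröbner basis.
Inter-reduce: drop elements whose leading term is divisible by another's, tail-reduce, and make monic.
Reduced Gröbner basis: {p^2 + 59/2p + 18q - 97/2, pq - 9p - 4q + 12, q^2 + 4/3p - 17/4q + 23/12}.

The two bases agree; hence the ideals are identical.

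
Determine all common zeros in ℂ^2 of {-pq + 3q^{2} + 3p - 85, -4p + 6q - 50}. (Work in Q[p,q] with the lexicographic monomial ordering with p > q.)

{(-37, -49/3), (-5, 5)}

Compute a lex Gröbner basis by Buchberger's algorithm.
f_1 = -pq + 3p + 3q^{2} - 85, LT = pq.
f_2 = -4p + 6q - 50, LT = p.

S(f_1,f_2): lcm = pq. S = -3p - \tfrac{3}{2}q^{2} - \tfrac{25}{2}q + 85.
  leading term p: subtract (\tfrac{3}{4})·f_2 from -3p - \tfrac{3}{2}q^{2} - \tfrac{25}{2}q + 85 → -\tfrac{3}{2}q^{2} - 17q + \tfrac{245}{2}
  leading term q^{2}: no divisor's leading term divides it; move -\tfrac{3}{2}q^{2} to the remainder.
  leading term q: no divisor's leading term divides it; move -17q to the remainder.
  leading term 1: no divisor's leading term divides it; move \tfrac{245}{2} to the remainder.
  remainder -\tfrac{3}{2}q^{2} - 17q + \tfrac{245}{2} ≠ 0; add h_3 = -\tfrac{3}{2}q^{2} - 17q + \tfrac{245}{2} to the basis.

S(f_1,h_3): lcm = pq^{2}. S = -\tfrac{43}{3}pq + \tfrac{245}{3}p - 3q^{3} + 85q.
  leading term pq: subtract (\tfrac{43}{3})·f_1 from -\tfrac{43}{3}pq + \tfrac{245}{3}p - 3q^{3} + 85q → \tfrac{116}{3}p - 3q^{3} - 43q^{2} + 85q + \tfrac{3655}{3}
  leading term p: subtract (-\tfrac{29}{3})·f_2 from \tfrac{116}{3}p - 3q^{3} - 43q^{2} + 85q + \tfrac{3655}{3} → -3q^{3} - 43q^{2} + 143q + 735
  leading term q^{3}: subtract (2q)·h_3 from -3q^{3} - 43q^{2} + 143q + 735 → -9q^{2} - 102q + 735
  leading term q^{2}: subtract (6)·h_3 from -9q^{2} - 102q + 735 → 0
  remainder 0.

S(f_2,h_3): leading monomials are coprime, so the S-polynomial reduces to 0 (Buchberger's first criterion).
Every S-polynomial of the final basis reduces to 0, so we have a Gröbner basis.
Inter-reduce: drop elements whose leading term is divisible by another's, tail-reduce, and make monic.
Reduced Gröbner basis: {p - \tfrac{3}{2}q + \tfrac{25}{2}, q^{2} + \tfrac{34}{3}q - \tfrac{245}{3}}.

The lex basis is triangular: the last element involves only q. Solving q^{2} + \tfrac{34}{3}q - \tfrac{245}{3} = 0 gives q ∈ {-49/3, 5}; substituting each value into the earlier elements determines the remaining variables.
  q = -49/3: the earlier basis element becomes p + 37 = 0, giving p = -37 — point (-37, -49/3).
  q = 5: the earlier basis element becomes p + 5 = 0, giving p = -5 — point (-5, 5).
Substituting each solution back into the original system confirms all equations vanish.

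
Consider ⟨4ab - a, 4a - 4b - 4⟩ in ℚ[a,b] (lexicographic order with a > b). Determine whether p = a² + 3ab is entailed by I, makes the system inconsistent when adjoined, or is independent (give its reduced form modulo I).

First compute the reduced Gröbner basis of I by Buchberger's algorithm.
f_1 = 4ab - a, LT = ab.
f_2 = 4a - 4b - 4, LT = a.

S(f_1,f_2): lcm = ab. S = -¼a + b² + b.
  reduce S modulo (f_1, f_2):
  remainder b² + ¾b - ¼ ≠ 0; add h_3 = b² + ¾b - ¼ to the basis.

The other S-polynomials (S(f_1,h_3), S(f_2,h_3)) all reduce to 0 modulo the current basis, so we have a Gröbner basis.
Inter-reduce: drop elements whose leading term is divisible by another's, tail-reduce, and make monic.
Reduced Gröbner basis: {a - b - 1, b² + ¾b - ¼}.
Label its elements g_1 = a - b - 1, g_2 = b² + ¾b - ¼.

Reduce p = a² + 3ab modulo G:
  leading term a²: subtract (a)·g_1 from a² + 3ab → 4ab + a
  leading term ab: subtract (4b)·g_1 from 4ab + a → a + 4b² + 4b
  leading term a: subtract (1)·g_1 from a + 4b² + 4b → 4b² + 5b + 1
  leading term b²: subtract (4)·g_2 from 4b² + 5b + 1 → 2b + 2
  leading term b: no divisor's leading term divides it; move 2b to the remainder.
  leading term 1: no divisor's leading term divides it; move 2 to the remainder.
  normal form = 2b + 2.
The normal form is nonzero, so p ∉ I. Since p minus its normal form lies in I, I + (p) = I + (r) where r = 2b + 2; decide whether this ideal is the whole ring.
Run Buchberger on G together with r (pairs among the g_i already reduce to 0 since G is a Gröbner basis):
g_1 = a - b - 1, LT = a.
g_2 = b² + ¾b - ¼, LT = b².
r = 2b + 2, LT = b.

The S-polynomials (S(g_1,g_2), S(g_1,r), S(g_2,r)) all reduce to 0 modulo the current basis, so we have a Gröbner basis.
Inter-reduce: drop elements whose leading term is divisible by another's, tail-reduce, and make monic.
Reduced Gröbner basis: {a, b + 1}.
The reduced Gröbner basis of I + (p) is {a, b + 1} ≠ {1}, a proper ideal, so the enlarged system stays consistent: p is independent of I, with normal form 2b + 2.

a² + 3ab is independent of I; its normal form modulo I is 2b + 2.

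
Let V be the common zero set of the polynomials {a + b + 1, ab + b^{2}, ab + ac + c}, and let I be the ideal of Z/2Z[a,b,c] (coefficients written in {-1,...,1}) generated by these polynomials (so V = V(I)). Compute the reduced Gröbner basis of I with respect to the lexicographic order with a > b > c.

G = {a + 1, b}

The reduced Gröbner basis is the canonical form of the ideal for this ordering.

f_1 = a + b + 1, LT = a.
f_2 = ab + b^{2}, LT = ab.
f_3 = ab + ac + c, LT = ab.

S(f_1,f_2): lcm = ab. S = b.
  leading term b: no divisor's leading term divides it; move b to the remainder.
  remainder b ≠ 0; add g_4 = b to the basis.

S(f_1,f_3): lcm = ab. S = ac + b^{2} + b + c.
  leading term ac: subtract (c)·f_1 from ac + b^{2} + b + c → b^{2} + bc + b
  leading term b^{2}: subtract (b)·g_4 from b^{2} + bc + b → bc + b
  leading term bc: subtract (c)·g_4 from bc + b → b
  leading term b: subtract (1)·g_4 from b → 0
  remainder 0.

S(f_2,f_3): lcm = ab. S = ac + b^{2} + c.
  leading term ac: subtract (c)·f_1 from ac + b^{2} + c → b^{2} + bc
  leading term b^{2}: subtract (b)·g_4 from b^{2} + bc → bc
  leading term bc: subtract (c)·g_4 from bc → 0
  remainder 0.

S(f_1,g_4): leading monomials are coprime, so the S-polynomial reduces to 0 (Buchberger's first criterion).
S(f_2,g_4): lcm = ab. S = b^{2}.
  leading term b^{2}: subtract (b)·g_4 from b^{2} → 0
  remainder 0.

S(f_3,g_4): lcm = ab. S = ac + c.
  leading term ac: subtract (c)·f_1 from ac + c → bc
  leading term bc: subtract (c)·g_4 from bc → 0
  remainder 0.

Every S-polynomial of the final basis reduces to 0, so we have a Gröbner basis.
Inter-reduce: drop elements whose leading term is divisible by another's, tail-reduce, and make monic.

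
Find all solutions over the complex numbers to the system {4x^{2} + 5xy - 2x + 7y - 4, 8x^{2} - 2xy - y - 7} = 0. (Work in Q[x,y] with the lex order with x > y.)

Compute a lex Gröbner basis by Buchberger's algorithm.
f_1 = 4x^{2} + 5xy - 2x + 7y - 4, LT = x^{2}.
f_2 = 8x^{2} - 2xy - y - 7, LT = x^{2}.

S(f_1,f_2): lcm = x^{2}. S = \tfrac{3}{2}xy - \tfrac{1}{2}x + \tfrac{15}{8}y - \tfrac{1}{8}.
  leading term xy: no divisor's leading term divides it; move \tfrac{3}{2}xy to the remainder.
  leading term x: no divisor's leading term divides it; move -\tfrac{1}{2}x to the remainder.
  leading term y: no divisor's leading term divides it; move \tfrac{15}{8}y to the remainder.
  leading term 1: no divisor's leading term divides it; move -\tfrac{1}{8} to the remainder.
  remainder \tfrac{3}{2}xy - \tfrac{1}{2}x + \tfrac{15}{8}y - \tfrac{1}{8} ≠ 0; add h_3 = \tfrac{3}{2}xy - \tfrac{1}{2}x + \tfrac{15}{8}y - \tfrac{1}{8} to the basis.

S(f_1,h_3): lcm = x^{2}y. S = \tfrac{1}{3}x^{2} + \tfrac{5}{4}xy^{2} - \tfrac{7}{4}xy + \tfrac{1}{12}x + \tfrac{7}{4}y^{2} - y.
  leading term x^{2}: subtract (\tfrac{1}{12})·f_1 from \tfrac{1}{3}x^{2} + \tfrac{5}{4}xy^{2} - \tfrac{7}{4}xy + \tfrac{1}{12}x + \tfrac{7}{4}y^{2} - y → \tfrac{5}{4}xy^{2} - \tfrac{13}{6}xy + \tfrac{1}{4}x + \tfrac{7}{4}y^{2} - \tfrac{19}{12}y + \tfrac{1}{3}
  leading term xy^{2}: subtract (\tfrac{5}{6}y)·h_3 from \tfrac{5}{4}xy^{2} - \tfrac{13}{6}xy + \tfrac{1}{4}x + \tfrac{7}{4}y^{2} - \tfrac{19}{12}y + \tfrac{1}{3} → -\tfrac{7}{4}xy + \tfrac{1}{4}x + \tfrac{3}{16}y^{2} - \tfrac{71}{48}y + \tfrac{1}{3}
  leading term xy: subtract (-\tfrac{7}{6})·h_3 from -\tfrac{7}{4}xy + \tfrac{1}{4}x + \tfrac{3}{16}y^{2} - \tfrac{71}{48}y + \tfrac{1}{3} → -\tfrac{1}{3}x + \tfrac{3}{16}y^{2} + \tfrac{17}{24}y + \tfrac{3}{16}
  leading term x: no divisor's leading term divides it; move -\tfrac{1}{3}x to the remainder.
  leading term y^{2}: no divisor's leading term divides it; move \tfrac{3}{16}y^{2} to the remainder.
  leading term y: no divisor's leading term divides it; move \tfrac{17}{24}y to the remainder.
  leading term 1: no divisor's leading term divides it; move \tfrac{3}{16} to the remainder.
  remainder -\tfrac{1}{3}x + \tfrac{3}{16}y^{2} + \tfrac{17}{24}y + \tfrac{3}{16} ≠ 0; add h_4 = -\tfrac{1}{3}x + \tfrac{3}{16}y^{2} + \tfrac{17}{24}y + \tfrac{3}{16} to the basis.

S(h_3,h_4): lcm = xy. S = -\tfrac{1}{3}x + \tfrac{9}{16}y^{3} + \tfrac{17}{8}y^{2} + \tfrac{29}{16}y - \tfrac{1}{12}.
  leading term x: subtract (1)·h_4 from -\tfrac{1}{3}x + \tfrac{9}{16}y^{3} + \tfrac{17}{8}y^{2} + \tfrac{29}{16}y - \tfrac{1}{12} → \tfrac{9}{16}y^{3} + \tfrac{31}{16}y^{2} + \tfrac{53}{48}y - \tfrac{13}{48}
  leading term y^{3}: no divisor's leading term divides it; move \tfrac{9}{16}y^{3} to the remainder.
  leading term y^{2}: no divisor's leading term divides it; move \tfrac{31}{16}y^{2} to the remainder.
  leading term y: no divisor's leading term divides it; move \tfrac{53}{48}y to the remainder.
  leading term 1: no divisor's leading term divides it; move -\tfrac{13}{48} to the remainder.
  remainder \tfrac{9}{16}y^{3} + \tfrac{31}{16}y^{2} + \tfrac{53}{48}y - \tfrac{13}{48} ≠ 0; add h_5 = \tfrac{9}{16}y^{3} + \tfrac{31}{16}y^{2} + \tfrac{53}{48}y - \tfrac{13}{48} to the basis.

The other S-polynomials (S(f_2,h_3), S(f_1,h_4), S(f_2,h_4), S(f_1,h_5), S(f_2,h_5), S(h_3,h_5), S(h_4,h_5)) all reduce to 0 modulo the current basis, so we have a Gröbner basis.
Inter-reduce: drop elements whose leading term is divisible by another's, tail-reduce, and make monic.
Reduced Gröbner basis: {x - \tfrac{9}{16}y^{2} - \tfrac{17}{8}y - \tfrac{9}{16}, y^{3} + \tfrac{31}{9}y^{2} + \tfrac{53}{27}y - \tfrac{13}{27}}.

Since the basis is lex-ordered, y^{3} + \tfrac{31}{9}y^{2} + \tfrac{53}{27}y - \tfrac{13}{27} is univariate in y. Its roots are {-1, -11/9 + 4*sqrt(10)/9, -4*sqrt(10)/9 - 11/9}. Back-substituting each root into the other basis elements fixes the other coordinates.
  y = -1: the earlier basis element becomes x + 1 = 0, giving x = -1 — point (-1, -1).
  y = -11/9 + 4*sqrt(10)/9: the earlier basis element becomes x - sqrt(10)/3 + 1/12 = 0, giving x = -1/12 + sqrt(10)/3 — point (-1/12 + sqrt(10)/3, -11/9 + 4*sqrt(10)/9).
  y = -4*sqrt(10)/9 - 11/9: the earlier basis element becomes x + 1/12 + sqrt(10)/3 = 0, giving x = -sqrt(10)/3 - 1/12 — point (-sqrt(10)/3 - 1/12, -4*sqrt(10)/9 - 11/9).

{(-1, -1), (-1/12 + sqrt(10)/3, -11/9 + 4*sqrt(10)/9), (-sqrt(10)/3 - 1/12, -4*sqrt(10)/9 - 11/9)}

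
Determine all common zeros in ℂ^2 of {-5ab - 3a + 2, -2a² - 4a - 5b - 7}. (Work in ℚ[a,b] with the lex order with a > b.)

Compute a lex Gröbner basis by Buchberger's algorithm.
f_1 = -5ab - 3a + 2, LT = ab.
f_2 = -2a² - 4a - 5b - 7, LT = a².

S(f_1,f_2): lcm = a²b. S = ⅗a² - 2ab - ⅖a - 5/2b² - 7/2b.
  leading term a²: subtract (-3/10)·f_2 from ⅗a² - 2ab - ⅖a - 5/2b² - 7/2b → -2ab - 8/5a - 5/2b² - 5b - 21/10
  leading term ab: subtract (⅖)·f_1 from -2ab - 8/5a - 5/2b² - 5b - 21/10 → -⅖a - 5/2b² - 5b - 29/10
  leading term a: no divisor's leading term divides it; move -⅖a to the remainder.
  leading term b²: no divisor's leading term divides it; move -5/2b² to the remainder.
  leading term b: no divisor's leading term divides it; move -5b to the remainder.
  leading term 1: no divisor's leading term divides it; move -29/10 to the remainder.
  remainder -⅖a - 5/2b² - 5b - 29/10 ≠ 0; add h_3 = -⅖a - 5/2b² - 5b - 29/10 to the basis.

S(f_1,h_3): lcm = ab. S = ⅗a - 25/4b³ - 25/2b² - 29/4b - ⅖.
  leading term a: subtract (-3/2)·h_3 from ⅗a - 25/4b³ - 25/2b² - 29/4b - ⅖ → -25/4b³ - 65/4b² - 59/4b - 19/4
  leading term b³: no divisor's leading term divides it; move -25/4b³ to the remainder.
  leading term b²: no divisor's leading term divides it; move -65/4b² to the remainder.
  leading term b: no divisor's leading term divides it; move -59/4b to the remainder.
  leading term 1: no divisor's leading term divides it; move -19/4 to the remainder.
  remainder -25/4b³ - 65/4b² - 59/4b - 19/4 ≠ 0; add h_4 = -25/4b³ - 65/4b² - 59/4b - 19/4 to the basis.

The other S-polynomials (S(f_2,h_3), S(f_1,h_4), S(f_2,h_4), S(h_3,h_4)) all reduce to 0 modulo the current basis, so we have a Gröbner basis.
Inter-reduce: drop elements whose leading term is divisible by another's, tail-reduce, and make monic.
Reduced Gröbner basis: {a + 25/4b² + 25/2b + 29/4, b³ + 13/5b² + 59/25b + 19/25}.

The lex basis is triangular: the last element involves only b. Solving b³ + 13/5b² + 59/25b + 19/25 = 0 gives b ∈ {-1, -4/5 - sqrt(3)*I/5, -4/5 + sqrt(3)*I/5}; substituting each value into the earlier elements determines the remaining variables.
  b = -1: the earlier basis element becomes a + 1 = 0, giving a = -1 — point (-1, -1).
  b = -4/5 - sqrt(3)*I/5: the earlier basis element becomes a + 1/2 - sqrt(3)*I/2 = 0, giving a = -1/2 + sqrt(3)*I/2 — point (-1/2 + sqrt(3)*I/2, -4/5 - sqrt(3)*I/5).
  b = -4/5 + sqrt(3)*I/5: the earlier basis element becomes a + 1/2 + sqrt(3)*I/2 = 0, giving a = -1/2 - sqrt(3)*I/2 — point (-1/2 - sqrt(3)*I/2, -4/5 + sqrt(3)*I/5).
Each listed point satisfies every original equation (direct substitution).

{(-1, -1), (-1/2 + sqrt(3)*I/2, -4/5 - sqrt(3)*I/5), (-1/2 - sqrt(3)*I/2, -4/5 + sqrt(3)*I/5)}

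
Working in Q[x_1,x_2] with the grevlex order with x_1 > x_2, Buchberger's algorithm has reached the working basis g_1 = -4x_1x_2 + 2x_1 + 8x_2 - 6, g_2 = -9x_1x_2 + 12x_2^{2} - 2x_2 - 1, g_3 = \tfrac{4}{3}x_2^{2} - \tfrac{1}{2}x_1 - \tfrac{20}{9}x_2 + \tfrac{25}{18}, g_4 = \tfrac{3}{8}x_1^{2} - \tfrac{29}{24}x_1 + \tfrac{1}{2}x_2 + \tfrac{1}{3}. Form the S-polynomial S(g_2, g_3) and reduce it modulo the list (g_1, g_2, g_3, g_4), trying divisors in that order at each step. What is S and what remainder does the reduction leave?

lcm(LM(g_2), LM(g_3)) = x_1x_2^{2}.
S = (lcm/LT(g_2))·g_2 − (lcm/LT(g_3))·g_3 = -\tfrac{4}{3}x_2^{3} + \tfrac{3}{8}x_1^{2} + \tfrac{5}{3}x_1x_2 + \tfrac{2}{9}x_2^{2} - \tfrac{25}{24}x_1 + \tfrac{1}{9}x_2.
Reduce S modulo (g_1, g_2, g_3, g_4) in that order:
  leading term x_2^{3}: subtract (-x_2)·g_3 from -\tfrac{4}{3}x_2^{3} + \tfrac{3}{8}x_1^{2} + \tfrac{5}{3}x_1x_2 + \tfrac{2}{9}x_2^{2} - \tfrac{25}{24}x_1 + \tfrac{1}{9}x_2 → \tfrac{3}{8}x_1^{2} + \tfrac{7}{6}x_1x_2 - 2x_2^{2} - \tfrac{25}{24}x_1 + \tfrac{3}{2}x_2
  leading term x_1^{2}: subtract (1)·g_4 from \tfrac{3}{8}x_1^{2} + \tfrac{7}{6}x_1x_2 - 2x_2^{2} - \tfrac{25}{24}x_1 + \tfrac{3}{2}x_2 → \tfrac{7}{6}x_1x_2 - 2x_2^{2} + \tfrac{1}{6}x_1 + x_2 - \tfrac{1}{3}
  leading term x_1x_2: subtract (-\tfrac{7}{24})·g_1 from \tfrac{7}{6}x_1x_2 - 2x_2^{2} + \tfrac{1}{6}x_1 + x_2 - \tfrac{1}{3} → -2x_2^{2} + \tfrac{3}{4}x_1 + \tfrac{10}{3}x_2 - \tfrac{25}{12}
  leading term x_2^{2}: subtract (-\tfrac{3}{2})·g_3 from -2x_2^{2} + \tfrac{3}{4}x_1 + \tfrac{10}{3}x_2 - \tfrac{25}{12} → 0
The remainder is 0, so this S-polynomial contributes no new basis element.

S(g_2, g_3) = -\tfrac{4}{3}x_2^{3} + \tfrac{3}{8}x_1^{2} + \tfrac{5}{3}x_1x_2 + \tfrac{2}{9}x_2^{2} - \tfrac{25}{24}x_1 + \tfrac{1}{9}x_2; remainder on division = 0.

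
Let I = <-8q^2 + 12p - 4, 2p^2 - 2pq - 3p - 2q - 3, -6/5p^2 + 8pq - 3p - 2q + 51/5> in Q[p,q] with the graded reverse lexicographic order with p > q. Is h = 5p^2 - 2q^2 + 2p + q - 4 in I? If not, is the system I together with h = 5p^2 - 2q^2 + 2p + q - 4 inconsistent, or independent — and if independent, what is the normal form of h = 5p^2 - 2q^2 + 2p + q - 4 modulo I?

First compute the reduced Gröbner basis of I by Buchberger's algorithm.
f_1 = -8q^2 + 12p - 4, LT = q^2.
f_2 = 2p^2 - 2pq - 3p - 2q - 3, LT = p^2.
f_3 = -6/5p^2 + 8pq - 3p - 2q + 51/5, LT = p^2.

S(f_2,f_3): lcm = p^2. S = 17/3pq - 4p - 8/3q + 7.
  reduce S modulo (f_1, f_2, f_3):
  remainder 17/3pq - 4p - 8/3q + 7 ≠ 0; add k_4 = 17/3pq - 4p - 8/3q + 7 to the basis.

S(f_1,k_4): lcm = pq^2. S = -3/2p^2 + 12/17pq + 8/17q^2 + 1/2p - 21/17q.
  reduce S modulo (f_1, f_2, f_3, k_4):
  remainder -1855/1156p - 1797/578q - 1739/1156 ≠ 0; add k_5 = -1855/1156p - 1797/578q - 1739/1156 to the basis.

S(f_2,k_4): lcm = p^2q. S = -pq^2 + 12/17p^2 - 35/34pq - q^2 - 21/17p - 3/2q.
  reduce S modulo (f_1, f_2, f_3, k_4, k_5):
  remainder 22187/3710q + 22187/3710 ≠ 0; add k_6 = 22187/3710q + 22187/3710 to the basis.

The other S-polynomials (S(f_1,f_2), S(f_1,f_3), S(f_3,k_4), S(f_1,k_5), S(f_2,k_5), S(f_3,k_5), S(k_4,k_5), S(f_1,k_6), S(f_2,k_6), S(f_3,k_6), S(k_4,k_6), S(k_5,k_6)) all reduce to 0 modulo the current basis, so we have a Gröbner basis.
Inter-reduce: drop elements whose leading term is divisible by another's, tail-reduce, and make monic.
Reduced Gröbner basis: {p - 1, q + 1}.
Label its elements g_1 = p - 1, g_2 = q + 1.

Reduce h = 5p^2 - 2q^2 + 2p + q - 4 modulo G:
  leading term p^2: subtract (5p)·g_1 from 5p^2 - 2q^2 + 2p + q - 4 → -2q^2 + 7p + q - 4
  leading term q^2: subtract (-2q)·g_2 from -2q^2 + 7p + q - 4 → 7p + 3q - 4
  leading term p: subtract (7)·g_1 from 7p + 3q - 4 → 3q + 3
  leading term q: subtract (3)·g_2 from 3q + 3 → 0
  normal form = 0.
Since the normal form is 0, h ∈ I.

Ideal membership is decidable via reduction modulo a Gröbner basis.

5p^2 - 2q^2 + 2p + q - 4 lies in I (it reduces to 0).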